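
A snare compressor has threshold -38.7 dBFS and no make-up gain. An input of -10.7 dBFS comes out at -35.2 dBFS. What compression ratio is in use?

Input overshoot = -10.7 − (-38.7) = 28 dB; output overshoot = -35.2 − (-38.7) = 3.5 dB.
Ratio = 28 / 3.5 = 8.

8:1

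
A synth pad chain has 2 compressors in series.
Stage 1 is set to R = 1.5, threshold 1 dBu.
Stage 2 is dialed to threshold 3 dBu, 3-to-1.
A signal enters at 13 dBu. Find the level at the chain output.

Stage 1: 13 dBu is 12 dB over 1 dBu; at 1.5:1 that becomes 8 dB over, giving 9 dBu.
Stage 2: overshoot 6 dB → 6/3 = 2 dB → 5 dBu.

5 dBu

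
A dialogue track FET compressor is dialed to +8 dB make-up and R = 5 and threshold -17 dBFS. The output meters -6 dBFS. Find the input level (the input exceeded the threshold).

-2 dBFS

Remove make-up: -6 − 8 = -14 dBFS.
Post-compression overshoot = -14 − (-17) = 3 dB.
Undo the ratio: input overshoot = 3 × 5 = 15 dB, giving input = -2 dBFS.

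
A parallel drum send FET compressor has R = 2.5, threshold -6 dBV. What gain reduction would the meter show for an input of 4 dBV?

The signal is 10 dB above threshold.
After 2.5:1 compression the overshoot becomes 10/2.5 = 4 dB.
So the signal is attenuated by 10 − 4 = 6 dB.

6 dB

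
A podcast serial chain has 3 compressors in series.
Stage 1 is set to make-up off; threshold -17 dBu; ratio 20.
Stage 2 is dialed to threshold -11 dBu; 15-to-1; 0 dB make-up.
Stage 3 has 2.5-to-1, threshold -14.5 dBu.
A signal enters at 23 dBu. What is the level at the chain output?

-15 dBu

Stage 1: overshoot 40 dB → 40/20 = 2 dB → -15 dBu.
Stage 2: -15 dBu is at or below the -11 dBu threshold — no compression; output -15 dBu.
Stage 3: -15 dBu ≤ -14.5 dBu, so stage 3 doesn't engage; output -15 dBu.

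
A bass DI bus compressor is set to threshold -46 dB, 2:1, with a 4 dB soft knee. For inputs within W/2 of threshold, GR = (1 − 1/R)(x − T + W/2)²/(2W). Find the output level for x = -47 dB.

x − T + W/2 = -47 − (-46) + 2 = 1.
GR = (1 − 1/2) × 1² / 8 = 0.5 × 1 / 8 = 0.0625 dB.
Output = -47 − 0.0625 = -47.0625 dB.

-47.0625 dB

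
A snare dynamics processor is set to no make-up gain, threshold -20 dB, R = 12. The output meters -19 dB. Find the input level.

-8 dB

The compressed level sits -19 − (-20) = 1 dB over threshold.
Undo the ratio: input overshoot = 1 × 12 = 12 dB, giving input = -8 dB.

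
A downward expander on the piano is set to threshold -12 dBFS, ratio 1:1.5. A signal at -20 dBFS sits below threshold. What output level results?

Undershoot = (-12) − (-20) = 8 dB.
At 1:1.5, that expands to 12 dB under threshold.
Output = -12 − 12 = -24 dBFS.

-24 dBFS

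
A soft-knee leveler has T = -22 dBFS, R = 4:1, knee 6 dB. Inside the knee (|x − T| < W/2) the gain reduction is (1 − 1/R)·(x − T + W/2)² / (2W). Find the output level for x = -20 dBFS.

x − T + W/2 = -20 − (-22) + 3 = 5.
GR = (1 − 1/4) × 5² / 12 = 0.75 × 25 / 12 = 1.5625 dB.
Output = -20 − 1.5625 = -21.5625 dBFS.

-21.5625 dBFS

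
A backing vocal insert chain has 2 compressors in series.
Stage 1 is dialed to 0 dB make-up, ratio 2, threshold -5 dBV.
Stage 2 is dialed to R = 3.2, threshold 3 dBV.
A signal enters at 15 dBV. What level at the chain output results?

3.625 dBV

Stage 1: 15 dBV is 20 dB over -5 dBV; at 2:1 that becomes 10 dB over, giving 5 dBV.
Stage 2: 5 dBV is 2 dB over 3 dBV; at 3.2:1 that becomes 0.625 dB over, giving 3.625 dBV.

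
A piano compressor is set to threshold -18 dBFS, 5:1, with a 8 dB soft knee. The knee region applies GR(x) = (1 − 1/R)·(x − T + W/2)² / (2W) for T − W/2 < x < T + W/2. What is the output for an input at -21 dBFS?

-21.05 dBFS

x − T + W/2 = -21 − (-18) + 4 = 1.
GR = (1 − 1/5) × 1² / 16 = 0.8 × 1 / 16 = 0.05 dB.
Output = -21 − 0.05 = -21.05 dBFS.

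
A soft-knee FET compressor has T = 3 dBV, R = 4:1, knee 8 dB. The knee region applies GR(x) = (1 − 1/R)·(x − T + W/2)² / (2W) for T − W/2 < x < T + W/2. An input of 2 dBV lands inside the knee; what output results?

x − T + W/2 = 2 − 3 + 4 = 3.
GR = (1 − 1/4) × 3² / 16 = 0.75 × 9 / 16 = 0.421875 dB.
Output = 2 − 0.421875 = 1.578125 dBV.

1.578125 dBV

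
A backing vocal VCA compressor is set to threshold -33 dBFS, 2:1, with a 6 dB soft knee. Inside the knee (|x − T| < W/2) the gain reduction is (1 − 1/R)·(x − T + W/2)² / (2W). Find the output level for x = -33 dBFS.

-33.375 dBFS

x − T + W/2 = -33 − (-33) + 3 = 3.
GR = (1 − 1/2) × 3² / 12 = 0.5 × 9 / 12 = 0.375 dB.
Output = -33 − 0.375 = -33.375 dBFS.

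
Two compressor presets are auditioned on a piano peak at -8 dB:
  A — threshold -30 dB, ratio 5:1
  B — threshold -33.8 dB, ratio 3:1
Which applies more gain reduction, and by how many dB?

A, by 0.4 dB

A: overshoot 22 dB → output overshoot 4.4 dB → GR 17.6 dB.
B: overshoot 25.8 dB → output overshoot 8.6 dB → GR 17.2 dB.
A applies 0.4 dB more gain reduction.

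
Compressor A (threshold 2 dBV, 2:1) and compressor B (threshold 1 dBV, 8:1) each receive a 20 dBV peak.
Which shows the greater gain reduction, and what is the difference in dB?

A: 18 dB over, compressed to 9 dB over, so 9 dB of GR.
B: 19 dB over, compressed to 2.375 dB over, so 16.625 dB of GR.
B applies 7.625 dB more gain reduction.

B, by 7.625 dB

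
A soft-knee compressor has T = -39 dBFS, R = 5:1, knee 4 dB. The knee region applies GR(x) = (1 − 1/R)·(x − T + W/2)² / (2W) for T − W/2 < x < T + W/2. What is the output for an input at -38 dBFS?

-38.9 dBFS

x − T + W/2 = -38 − (-39) + 2 = 3.
GR = (1 − 1/5) × 3² / 8 = 0.8 × 9 / 8 = 0.9 dB.
Output = -38 − 0.9 = -38.9 dBFS.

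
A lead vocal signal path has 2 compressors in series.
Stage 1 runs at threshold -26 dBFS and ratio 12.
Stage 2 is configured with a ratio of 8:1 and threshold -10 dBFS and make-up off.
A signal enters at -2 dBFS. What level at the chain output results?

-24 dBFS

Stage 1: overshoot 24 dB → 24/12 = 2 dB → -24 dBFS.
Stage 2: -24 dBFS ≤ -10 dBFS, so stage 2 doesn't engage; output -24 dBFS.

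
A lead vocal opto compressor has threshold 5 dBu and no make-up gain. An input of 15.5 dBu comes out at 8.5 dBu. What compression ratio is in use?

3:1

Input overshoot = 15.5 − 5 = 10.5 dB; output overshoot = 8.5 − 5 = 3.5 dB.
Ratio = 10.5 / 3.5 = 3.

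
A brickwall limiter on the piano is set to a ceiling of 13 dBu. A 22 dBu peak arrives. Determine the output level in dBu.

13 dBu

At ∞:1, everything above 13 dBu is held at the ceiling.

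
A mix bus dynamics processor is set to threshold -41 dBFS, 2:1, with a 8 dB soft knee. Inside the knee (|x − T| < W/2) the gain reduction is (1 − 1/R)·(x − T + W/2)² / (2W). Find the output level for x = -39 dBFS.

x − T + W/2 = -39 − (-41) + 4 = 6.
GR = (1 − 1/2) × 6² / 16 = 0.5 × 36 / 16 = 1.125 dB.
Output = -39 − 1.125 = -40.125 dBFS.

-40.125 dBFS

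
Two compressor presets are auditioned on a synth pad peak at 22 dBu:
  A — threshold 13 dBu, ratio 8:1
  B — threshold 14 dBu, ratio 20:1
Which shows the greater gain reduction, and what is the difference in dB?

A, by 0.275 dB

A: overshoot 9 dB → output overshoot 1.125 dB → GR 7.875 dB.
B: overshoot 8 dB → output overshoot 0.4 dB → GR 7.6 dB.
A applies 0.275 dB more gain reduction.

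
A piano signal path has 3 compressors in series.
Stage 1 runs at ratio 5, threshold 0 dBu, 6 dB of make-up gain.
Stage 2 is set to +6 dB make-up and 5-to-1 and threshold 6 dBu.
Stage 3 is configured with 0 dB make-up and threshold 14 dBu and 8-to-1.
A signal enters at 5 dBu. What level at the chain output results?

Stage 1: 5 dBu is 5 dB over 0 dBu; at 5:1 that becomes 1 dB over, giving 1 dBu; +6 dB make-up → 7 dBu.
Stage 2: 1 dB above 6 dBu, reduced 5:1 to 0.2 dB above → 6.2 dBu; +6 dB make-up → 12.2 dBu.
Stage 3: 12.2 dBu ≤ 14 dBu, so stage 3 doesn't engage; output 12.2 dBu.

12.2 dBu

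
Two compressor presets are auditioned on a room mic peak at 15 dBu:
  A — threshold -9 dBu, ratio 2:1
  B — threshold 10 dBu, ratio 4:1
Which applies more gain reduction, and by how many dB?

A, by 8.25 dB

A: GR = 24 − 24/2 = 12 dB.
B: GR = 5 − 5/4 = 3.75 dB.
A reduces 8.25 dB more.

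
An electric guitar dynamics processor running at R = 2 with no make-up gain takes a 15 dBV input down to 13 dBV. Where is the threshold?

11 dBV

Input is 4 dB above T (since output overshoot × R = input overshoot: (13 − T)·2 = 15 − T gives T = 11 dBV).
Check: 11 + (15 − 11)/2 = 11 + 2 = 13 dBV. ✓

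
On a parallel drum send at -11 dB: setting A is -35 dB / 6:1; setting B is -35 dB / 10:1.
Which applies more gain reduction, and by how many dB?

B, by 1.6 dB

A: GR = 24 − 24/6 = 20 dB.
B: GR = 24 − 24/10 = 21.6 dB.
B reduces 1.6 dB more.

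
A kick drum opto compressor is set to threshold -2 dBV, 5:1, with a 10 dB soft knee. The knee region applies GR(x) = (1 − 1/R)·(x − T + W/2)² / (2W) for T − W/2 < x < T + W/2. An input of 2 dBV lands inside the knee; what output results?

x − T + W/2 = 2 − (-2) + 5 = 9.
GR = (1 − 1/5) × 9² / 20 = 0.8 × 81 / 20 = 3.24 dB.
Output = 2 − 3.24 = -1.24 dBV.

-1.24 dBV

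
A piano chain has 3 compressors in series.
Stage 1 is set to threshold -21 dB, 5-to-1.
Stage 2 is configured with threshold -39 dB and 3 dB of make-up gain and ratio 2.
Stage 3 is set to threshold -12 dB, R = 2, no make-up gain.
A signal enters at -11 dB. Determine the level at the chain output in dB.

Stage 1: -11 dB is 10 dB over -21 dB; at 5:1 that becomes 2 dB over, giving -19 dB.
Stage 2: -19 dB is 20 dB over -39 dB; at 2:1 that becomes 10 dB over, giving -29 dB; +3 dB make-up → -26 dB.
Stage 3: below threshold (-26 ≤ -12); passes unchanged; output -26 dB.

-26 dB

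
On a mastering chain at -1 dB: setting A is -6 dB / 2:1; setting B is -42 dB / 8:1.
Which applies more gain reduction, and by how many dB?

A: GR = 5 − 5/2 = 2.5 dB.
B: GR = 41 − 41/8 = 35.875 dB.
B applies 33.375 dB more gain reduction.

B, by 33.375 dB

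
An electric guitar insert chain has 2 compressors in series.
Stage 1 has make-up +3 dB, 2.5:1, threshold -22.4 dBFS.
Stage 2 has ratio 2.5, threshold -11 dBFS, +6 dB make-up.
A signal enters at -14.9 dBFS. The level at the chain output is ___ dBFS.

-10.4 dBFS

Stage 1: 7.5 dB above -22.4 dBFS, reduced 2.5:1 to 3 dB above → -19.4 dBFS; +3 dB make-up → -16.4 dBFS.
Stage 2: -16.4 dBFS is at or below the -11 dBFS threshold — no compression; make-up brings it to -10.4 dBFS.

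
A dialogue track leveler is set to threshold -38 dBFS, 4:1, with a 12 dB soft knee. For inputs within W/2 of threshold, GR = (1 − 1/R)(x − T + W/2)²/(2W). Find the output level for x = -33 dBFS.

-36.78125 dBFS

x − T + W/2 = -33 − (-38) + 6 = 11.
GR = (1 − 1/4) × 11² / 24 = 0.75 × 121 / 24 = 3.78125 dB.
Output = -33 − 3.78125 = -36.78125 dBFS.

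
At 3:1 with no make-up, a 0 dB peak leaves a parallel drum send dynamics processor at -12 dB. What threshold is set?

-18 dB

Gain reduction = 0 − (-12) = 12 dB; output overshoot = GR / (R − 1) = 12 / 2 = 6 dB.
Threshold = output − output overshoot = -12 − 6 = -18 dB.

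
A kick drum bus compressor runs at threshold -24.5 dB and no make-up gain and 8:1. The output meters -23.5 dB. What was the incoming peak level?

-16.5 dB

Post-compression overshoot = -23.5 − (-24.5) = 1 dB.
Before 8:1 compression the overshoot was 1 × 8 = 8 dB, so input = -24.5 + 8 = -16.5 dB.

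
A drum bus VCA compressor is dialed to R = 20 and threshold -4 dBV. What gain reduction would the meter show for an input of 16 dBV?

19 dB

The signal is 20 dB above threshold.
A 20:1 ratio leaves 1 dB of that excess.
So the signal is attenuated by 20 − 1 = 19 dB.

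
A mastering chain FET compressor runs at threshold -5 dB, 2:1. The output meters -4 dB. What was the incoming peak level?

-3 dB

Post-compression overshoot = -4 − (-5) = 1 dB.
Undo the ratio: input overshoot = 1 × 2 = 2 dB, giving input = -3 dB.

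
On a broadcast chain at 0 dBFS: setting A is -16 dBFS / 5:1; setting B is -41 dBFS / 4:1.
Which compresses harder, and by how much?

B, by 17.95 dB

A: 16 dB over, compressed to 3.2 dB over, so 12.8 dB of GR.
B: 41 dB over, compressed to 10.25 dB over, so 30.75 dB of GR.
B reduces 17.95 dB more.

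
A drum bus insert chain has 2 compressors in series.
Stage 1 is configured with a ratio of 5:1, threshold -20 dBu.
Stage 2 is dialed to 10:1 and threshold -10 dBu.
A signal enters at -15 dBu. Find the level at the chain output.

Stage 1: overshoot 5 dB → 5/5 = 1 dB → -19 dBu.
Stage 2: -19 dBu ≤ -10 dBu, so stage 2 doesn't engage; output -19 dBu.

-19 dBu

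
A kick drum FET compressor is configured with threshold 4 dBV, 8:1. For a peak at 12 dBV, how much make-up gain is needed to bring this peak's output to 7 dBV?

Without make-up, output = threshold + overshoot/8 = 4 + 1 = 5 dBV.
Gap to target: 2 dB.

2 dB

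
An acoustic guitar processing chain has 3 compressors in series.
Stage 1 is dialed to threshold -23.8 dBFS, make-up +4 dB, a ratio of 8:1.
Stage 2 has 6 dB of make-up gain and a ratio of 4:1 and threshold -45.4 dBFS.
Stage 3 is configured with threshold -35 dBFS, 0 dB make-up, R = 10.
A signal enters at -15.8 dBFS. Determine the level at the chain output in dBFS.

-34.775 dBFS

Stage 1: -15.8 dBFS is 8 dB over -23.8 dBFS; at 8:1 that becomes 1 dB over, giving -22.8 dBFS; +4 dB make-up → -18.8 dBFS.
Stage 2: 26.6 dB above -45.4 dBFS, reduced 4:1 to 6.65 dB above → -38.75 dBFS; +6 dB make-up → -32.75 dBFS.
Stage 3: overshoot 2.25 dB → 2.25/10 = 0.225 dB → -34.775 dBFS.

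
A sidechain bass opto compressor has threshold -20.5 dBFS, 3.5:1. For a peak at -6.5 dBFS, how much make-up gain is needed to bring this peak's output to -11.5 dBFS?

5 dB

Without make-up, output = threshold + overshoot/3.5 = -20.5 + 4 = -16.5 dBFS.
Gap to target: 5 dB.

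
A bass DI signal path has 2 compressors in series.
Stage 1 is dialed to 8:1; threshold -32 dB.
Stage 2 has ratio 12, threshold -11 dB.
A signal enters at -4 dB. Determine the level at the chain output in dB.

Stage 1: -4 dB is 28 dB over -32 dB; at 8:1 that becomes 3.5 dB over, giving -28.5 dB.
Stage 2: -28.5 dB ≤ -11 dB, so stage 2 doesn't engage; output -28.5 dB.

-28.5 dB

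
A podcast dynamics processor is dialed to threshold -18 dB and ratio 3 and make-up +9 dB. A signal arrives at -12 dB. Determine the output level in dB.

Overshoot: -12 − (-18) = 6 dB.
The 6 dB excess becomes 2 dB after 3:1 reduction.
So the level is -18 + 2 = -16 dB; make-up adds 9 dB, giving -7 dB.

-7 dB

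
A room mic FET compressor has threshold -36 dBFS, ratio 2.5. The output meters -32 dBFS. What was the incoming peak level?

Post-compression overshoot = -32 − (-36) = 4 dB.
Input overshoot = R × output overshoot = 10 dB → input = -36 + 10 = -26 dBFS.

-26 dBFS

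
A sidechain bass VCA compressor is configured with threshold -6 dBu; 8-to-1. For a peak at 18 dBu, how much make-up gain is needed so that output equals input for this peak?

The peak compresses to -6 + 24/8 = -3 dBu.
To reach 18 dBu requires 18 − (-3) = 21 dB of make-up.

21 dB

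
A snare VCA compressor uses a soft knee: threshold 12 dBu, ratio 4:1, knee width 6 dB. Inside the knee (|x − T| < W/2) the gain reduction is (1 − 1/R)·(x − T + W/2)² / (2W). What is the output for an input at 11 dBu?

x − T + W/2 = 11 − 12 + 3 = 2.
GR = (1 − 1/4) × 2² / 12 = 0.75 × 4 / 12 = 0.25 dB.
Output = 11 − 0.25 = 10.75 dBu.

10.75 dBu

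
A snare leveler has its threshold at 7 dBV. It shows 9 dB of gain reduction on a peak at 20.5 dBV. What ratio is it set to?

Input overshoot = 20.5 − 7 = 13.5 dB.
Output overshoot = 13.5 − 9 = 4.5 dB.
Ratio = input overshoot / output overshoot = 13.5 / 4.5 = 3.

3:1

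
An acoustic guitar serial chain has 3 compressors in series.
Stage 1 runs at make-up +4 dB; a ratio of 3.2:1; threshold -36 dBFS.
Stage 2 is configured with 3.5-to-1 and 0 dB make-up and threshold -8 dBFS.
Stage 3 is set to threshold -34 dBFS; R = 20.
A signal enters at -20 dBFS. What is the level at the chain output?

-33.65 dBFS

Stage 1: 16 dB above -36 dBFS, reduced 3.2:1 to 5 dB above → -31 dBFS; +4 dB make-up → -27 dBFS.
Stage 2: below threshold (-27 ≤ -8); passes unchanged; output -27 dBFS.
Stage 3: -27 dBFS is 7 dB over -34 dBFS; at 20:1 that becomes 0.35 dB over, giving -33.65 dBFS.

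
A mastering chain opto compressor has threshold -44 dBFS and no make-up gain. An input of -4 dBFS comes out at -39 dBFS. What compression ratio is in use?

8:1

Input overshoot = -4 − (-44) = 40 dB; output overshoot = -39 − (-44) = 5 dB.
Ratio = 40 / 5 = 8.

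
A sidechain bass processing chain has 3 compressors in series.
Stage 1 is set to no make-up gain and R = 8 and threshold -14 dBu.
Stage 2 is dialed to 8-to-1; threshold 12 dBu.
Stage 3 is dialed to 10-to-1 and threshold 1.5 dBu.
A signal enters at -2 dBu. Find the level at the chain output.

-12.5 dBu

Stage 1: 12 dB above -14 dBu, reduced 8:1 to 1.5 dB above → -12.5 dBu.
Stage 2: -12.5 dBu ≤ 12 dBu, so stage 2 doesn't engage; output -12.5 dBu.
Stage 3: -12.5 dBu is at or below the 1.5 dBu threshold — no compression; output -12.5 dBu.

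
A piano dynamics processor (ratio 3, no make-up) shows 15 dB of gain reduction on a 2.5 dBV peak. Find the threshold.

-20 dBV

Gain reduction = 2.5 − (-12.5) = 15 dB; output overshoot = GR / (R − 1) = 15 / 2 = 7.5 dB.
Threshold = output − output overshoot = -12.5 − 7.5 = -20 dBV.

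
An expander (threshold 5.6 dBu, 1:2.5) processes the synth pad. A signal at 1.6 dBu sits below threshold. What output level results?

Below threshold, a 1:2.5 expander applies gain = (2.5−1)×(T − x) of attenuation.
(2.5−1) × 4 = 6 dB, so output = 1.6 − 6 = -4.4 dBu.

-4.4 dBu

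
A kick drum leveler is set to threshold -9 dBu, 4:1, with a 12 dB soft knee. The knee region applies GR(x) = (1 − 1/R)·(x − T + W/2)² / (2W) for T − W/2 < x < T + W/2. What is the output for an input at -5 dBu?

-8.125 dBu

x − T + W/2 = -5 − (-9) + 6 = 10.
GR = (1 − 1/4) × 10² / 24 = 0.75 × 100 / 24 = 3.125 dB.
Output = -5 − 3.125 = -8.125 dBu.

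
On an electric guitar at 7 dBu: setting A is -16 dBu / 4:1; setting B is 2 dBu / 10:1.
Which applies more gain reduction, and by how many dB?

A: GR = 23 − 23/4 = 17.25 dB.
B: GR = 5 − 5/10 = 4.5 dB.
Difference: 12.75 dB in favour of A.

A, by 12.75 dB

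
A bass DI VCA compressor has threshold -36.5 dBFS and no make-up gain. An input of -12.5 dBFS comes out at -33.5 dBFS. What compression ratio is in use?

8:1

Input overshoot = -12.5 − (-36.5) = 24 dB; output overshoot = -33.5 − (-36.5) = 3 dB.
Ratio = 24 / 3 = 8.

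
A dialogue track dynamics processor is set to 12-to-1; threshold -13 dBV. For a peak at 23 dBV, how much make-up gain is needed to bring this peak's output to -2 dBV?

The peak compresses to -13 + 36/12 = -10 dBV.
To reach -2 dBV requires -2 − (-10) = 8 dB of make-up.

8 dB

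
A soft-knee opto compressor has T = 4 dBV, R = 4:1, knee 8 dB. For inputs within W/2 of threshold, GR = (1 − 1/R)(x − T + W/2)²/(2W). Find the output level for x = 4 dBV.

x − T + W/2 = 4 − 4 + 4 = 4.
GR = (1 − 1/4) × 4² / 16 = 0.75 × 16 / 16 = 0.75 dB.
Output = 4 − 0.75 = 3.25 dBV.

3.25 dBV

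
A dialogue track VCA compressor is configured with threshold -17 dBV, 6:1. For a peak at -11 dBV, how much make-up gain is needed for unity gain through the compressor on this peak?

5 dB

Overshoot 6 dB → 6/6 = 1 dB after compression, so the compressed level is -17 + 1 = -16 dBV.
Make-up = target − compressed = -11 − (-16) = 5 dB.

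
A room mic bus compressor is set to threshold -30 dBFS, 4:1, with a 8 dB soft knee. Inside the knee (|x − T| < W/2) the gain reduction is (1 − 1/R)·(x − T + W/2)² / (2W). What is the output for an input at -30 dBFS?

-30.75 dBFS

x − T + W/2 = -30 − (-30) + 4 = 4.
GR = (1 − 1/4) × 4² / 16 = 0.75 × 16 / 16 = 0.75 dB.
Output = -30 − 0.75 = -30.75 dBFS.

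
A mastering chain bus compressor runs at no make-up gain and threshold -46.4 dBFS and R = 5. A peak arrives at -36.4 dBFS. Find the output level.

-44.4 dBFS

Overshoot: -36.4 − (-46.4) = 10 dB.
5:1 compression reduces that to 10/5 = 2 dB over.
So the level is -46.4 + 2 = -44.4 dBFS.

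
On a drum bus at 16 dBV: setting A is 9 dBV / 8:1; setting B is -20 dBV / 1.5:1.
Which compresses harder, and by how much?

A: GR = 7 − 7/8 = 6.125 dB.
B: GR = 36 − 36/1.5 = 12 dB.
B applies 5.875 dB more gain reduction.

B, by 5.875 dB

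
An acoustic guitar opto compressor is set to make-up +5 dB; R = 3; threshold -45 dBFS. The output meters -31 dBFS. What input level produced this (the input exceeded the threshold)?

Stripping the +5 dB make-up gives -36 dBFS at the gain stage.
That's 9 dB above the -45 dBFS threshold.
Undo the ratio: input overshoot = 9 × 3 = 27 dB, giving input = -18 dBFS.

-18 dBFS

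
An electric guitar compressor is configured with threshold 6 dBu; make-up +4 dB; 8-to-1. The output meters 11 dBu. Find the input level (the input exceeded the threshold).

14 dBu

Remove make-up: 11 − 4 = 7 dBu.
The compressed level sits 7 − 6 = 1 dB over threshold.
Undo the ratio: input overshoot = 1 × 8 = 8 dB, giving input = 14 dBu.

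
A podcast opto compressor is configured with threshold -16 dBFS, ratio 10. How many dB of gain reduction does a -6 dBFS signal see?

-6 dBFS exceeds the threshold by 10 dB.
After 10:1 compression the overshoot becomes 10/10 = 1 dB.
Gain reduction = 10 − 1 = 9 dB.

9 dB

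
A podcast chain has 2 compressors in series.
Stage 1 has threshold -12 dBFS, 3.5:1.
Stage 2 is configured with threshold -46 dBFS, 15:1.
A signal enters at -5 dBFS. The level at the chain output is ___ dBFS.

-43.6 dBFS

Stage 1: 7 dB above -12 dBFS, reduced 3.5:1 to 2 dB above → -10 dBFS.
Stage 2: -10 dBFS is 36 dB over -46 dBFS; at 15:1 that becomes 2.4 dB over, giving -43.6 dBFS.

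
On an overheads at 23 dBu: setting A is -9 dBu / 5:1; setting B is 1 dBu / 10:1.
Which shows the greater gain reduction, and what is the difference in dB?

A, by 5.8 dB

A: GR = 32 − 32/5 = 25.6 dB.
B: GR = 22 − 22/10 = 19.8 dB.
A reduces 5.8 dB more.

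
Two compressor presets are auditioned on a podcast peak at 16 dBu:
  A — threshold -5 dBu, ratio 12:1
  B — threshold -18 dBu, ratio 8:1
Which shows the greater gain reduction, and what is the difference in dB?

B, by 10.5 dB

A: overshoot 21 dB → output overshoot 1.75 dB → GR 19.25 dB.
B: overshoot 34 dB → output overshoot 4.25 dB → GR 29.75 dB.
B applies 10.5 dB more gain reduction.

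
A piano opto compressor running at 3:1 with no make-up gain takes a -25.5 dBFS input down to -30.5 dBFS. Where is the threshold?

Gain reduction = -25.5 − (-30.5) = 5 dB; output overshoot = GR / (R − 1) = 5 / 2 = 2.5 dB.
Threshold = output − output overshoot = -30.5 − 2.5 = -33 dBFS.

-33 dBFS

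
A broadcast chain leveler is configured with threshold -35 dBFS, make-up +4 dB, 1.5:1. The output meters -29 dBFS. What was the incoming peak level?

Before make-up, the level was -29 − 4 = -33 dBFS.
The compressed level sits -33 − (-35) = 2 dB over threshold.
Before 1.5:1 compression the overshoot was 2 × 1.5 = 3 dB, so input = -35 + 3 = -32 dBFS.

-32 dBFS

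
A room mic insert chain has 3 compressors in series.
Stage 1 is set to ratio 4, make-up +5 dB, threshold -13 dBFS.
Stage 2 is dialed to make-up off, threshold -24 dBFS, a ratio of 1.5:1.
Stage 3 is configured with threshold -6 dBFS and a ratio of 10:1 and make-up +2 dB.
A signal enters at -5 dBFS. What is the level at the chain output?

-10 dBFS

Stage 1: 8 dB above -13 dBFS, reduced 4:1 to 2 dB above → -11 dBFS; +5 dB make-up → -6 dBFS.
Stage 2: 18 dB above -24 dBFS, reduced 1.5:1 to 12 dB above → -12 dBFS.
Stage 3: -12 dBFS is at or below the -6 dBFS threshold — no compression; make-up brings it to -10 dBFS.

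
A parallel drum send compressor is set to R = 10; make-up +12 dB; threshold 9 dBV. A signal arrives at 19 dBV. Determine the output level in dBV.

Overshoot: 19 − 9 = 10 dB.
10:1 compression reduces that to 10/10 = 1 dB over.
Output = 9 + 1 = 10 dBV; make-up adds 12 dB, giving 22 dBV.

22 dBV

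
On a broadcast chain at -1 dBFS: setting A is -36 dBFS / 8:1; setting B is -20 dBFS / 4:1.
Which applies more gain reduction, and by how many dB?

A: GR = 35 − 35/8 = 30.625 dB.
B: GR = 19 − 19/4 = 14.25 dB.
A applies 16.375 dB more gain reduction.

A, by 16.375 dB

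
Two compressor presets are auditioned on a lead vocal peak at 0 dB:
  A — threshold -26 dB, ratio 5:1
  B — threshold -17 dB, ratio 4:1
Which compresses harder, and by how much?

A: GR = 26 − 26/5 = 20.8 dB.
B: GR = 17 − 17/4 = 12.75 dB.
A applies 8.05 dB more gain reduction.

A, by 8.05 dB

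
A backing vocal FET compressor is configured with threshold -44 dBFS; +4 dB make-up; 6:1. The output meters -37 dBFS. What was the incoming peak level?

Remove make-up: -37 − 4 = -41 dBFS.
The compressed level sits -41 − (-44) = 3 dB over threshold.
Before 6:1 compression the overshoot was 3 × 6 = 18 dB, so input = -44 + 18 = -26 dBFS.

-26 dBFS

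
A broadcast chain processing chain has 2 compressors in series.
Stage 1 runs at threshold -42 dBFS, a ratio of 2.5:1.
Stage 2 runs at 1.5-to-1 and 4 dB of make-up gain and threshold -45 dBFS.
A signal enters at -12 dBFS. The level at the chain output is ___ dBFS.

-31 dBFS

Stage 1: -12 dBFS is 30 dB over -42 dBFS; at 2.5:1 that becomes 12 dB over, giving -30 dBFS.
Stage 2: overshoot 15 dB → 15/1.5 = 10 dB → -35 dBFS; +4 dB make-up → -31 dBFS.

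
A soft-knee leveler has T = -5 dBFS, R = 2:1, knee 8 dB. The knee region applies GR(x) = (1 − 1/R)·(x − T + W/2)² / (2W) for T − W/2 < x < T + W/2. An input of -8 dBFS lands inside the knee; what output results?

x − T + W/2 = -8 − (-5) + 4 = 1.
GR = (1 − 1/2) × 1² / 16 = 0.5 × 1 / 16 = 0.03125 dB.
Output = -8 − 0.03125 = -8.03125 dBFS.

-8.03125 dBFS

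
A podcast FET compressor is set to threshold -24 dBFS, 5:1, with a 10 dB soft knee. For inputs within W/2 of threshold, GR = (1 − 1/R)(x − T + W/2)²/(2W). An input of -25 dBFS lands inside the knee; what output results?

-25.64 dBFS

x − T + W/2 = -25 − (-24) + 5 = 4.
GR = (1 − 1/5) × 4² / 20 = 0.8 × 16 / 20 = 0.64 dB.
Output = -25 − 0.64 = -25.64 dBFS.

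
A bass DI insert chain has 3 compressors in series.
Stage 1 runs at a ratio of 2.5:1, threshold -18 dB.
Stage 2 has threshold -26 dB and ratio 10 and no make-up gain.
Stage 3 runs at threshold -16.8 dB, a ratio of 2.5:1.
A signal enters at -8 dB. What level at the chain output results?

-24.8 dB

Stage 1: 10 dB above -18 dB, reduced 2.5:1 to 4 dB above → -14 dB.
Stage 2: overshoot 12 dB → 12/10 = 1.2 dB → -24.8 dB.
Stage 3: -24.8 dB is at or below the -16.8 dB threshold — no compression; output -24.8 dB.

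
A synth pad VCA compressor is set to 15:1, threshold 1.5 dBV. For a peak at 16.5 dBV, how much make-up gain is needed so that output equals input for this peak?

14 dB

Without make-up, output = threshold + overshoot/15 = 1.5 + 1 = 2.5 dBV.
Gap to target: 14 dB.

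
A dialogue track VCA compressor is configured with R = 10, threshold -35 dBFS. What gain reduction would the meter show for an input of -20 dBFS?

13.5 dB

-20 dBFS exceeds the threshold by 15 dB.
At 10:1, output sits 15/10 = 1.5 dB above threshold.
So the signal is attenuated by 15 − 1.5 = 13.5 dB.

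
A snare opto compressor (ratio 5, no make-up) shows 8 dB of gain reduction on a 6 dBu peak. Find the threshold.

-4 dBu

Let T be the threshold. Output overshoot = (input overshoot)/R, so -2 − T = (6 − T)/5.
5·(-2 − T) = 6 − T → 4·T = -10 − 6 = -16.
T = -16/4 = -4 dBu.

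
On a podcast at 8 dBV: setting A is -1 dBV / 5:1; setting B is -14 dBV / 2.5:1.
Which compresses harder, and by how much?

B, by 6 dB

A: overshoot 9 dB → output overshoot 1.8 dB → GR 7.2 dB.
B: overshoot 22 dB → output overshoot 8.8 dB → GR 13.2 dB.
B applies 6 dB more gain reduction.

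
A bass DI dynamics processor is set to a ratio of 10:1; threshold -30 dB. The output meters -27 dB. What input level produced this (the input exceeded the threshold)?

The compressed level sits -27 − (-30) = 3 dB over threshold.
Input overshoot = R × output overshoot = 30 dB → input = -30 + 30 = 0 dB.

0 dB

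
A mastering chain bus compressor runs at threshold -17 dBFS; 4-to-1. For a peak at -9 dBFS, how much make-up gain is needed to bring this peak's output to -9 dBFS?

The peak compresses to -17 + 8/4 = -15 dBFS.
To reach -9 dBFS requires -9 − (-15) = 6 dB of make-up.

6 dB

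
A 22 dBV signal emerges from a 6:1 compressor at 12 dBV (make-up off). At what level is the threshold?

Let T be the threshold. Output overshoot = (input overshoot)/R, so 12 − T = (22 − T)/6.
6·(12 − T) = 22 − T → 5·T = 72 − 22 = 50.
T = 50/5 = 10 dBV.

10 dBV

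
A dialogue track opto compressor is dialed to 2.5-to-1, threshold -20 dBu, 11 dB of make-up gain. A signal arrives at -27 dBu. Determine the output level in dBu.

-27 dBu is 7 dB below the -20 dBu threshold, so no gain reduction is applied.
Make-up gain adds 11 dB: -27 + 11 = -16 dBu.

-16 dBu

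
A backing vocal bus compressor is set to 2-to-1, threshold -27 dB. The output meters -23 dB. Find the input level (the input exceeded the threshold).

That's 4 dB above the -27 dB threshold.
Input overshoot = R × output overshoot = 8 dB → input = -27 + 8 = -19 dB.

-19 dB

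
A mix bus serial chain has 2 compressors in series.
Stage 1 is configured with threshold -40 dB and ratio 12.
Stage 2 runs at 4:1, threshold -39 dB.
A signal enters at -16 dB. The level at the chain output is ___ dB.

Stage 1: overshoot 24 dB → 24/12 = 2 dB → -38 dB.
Stage 2: 1 dB above -39 dB, reduced 4:1 to 0.25 dB above → -38.75 dB.

-38.75 dB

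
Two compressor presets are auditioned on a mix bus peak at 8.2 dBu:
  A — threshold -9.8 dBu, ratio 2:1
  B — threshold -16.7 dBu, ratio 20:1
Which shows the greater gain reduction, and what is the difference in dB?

A: 18 dB over, compressed to 9 dB over, so 9 dB of GR.
B: 24.9 dB over, compressed to 1.245 dB over, so 23.655 dB of GR.
B reduces 14.655 dB more.

B, by 14.655 dB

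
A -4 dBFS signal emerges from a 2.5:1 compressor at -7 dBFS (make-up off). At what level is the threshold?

-9 dBFS

Gain reduction = -4 − (-7) = 3 dB; output overshoot = GR / (R − 1) = 3 / 1.5 = 2 dB.
Threshold = output − output overshoot = -7 − 2 = -9 dBFS.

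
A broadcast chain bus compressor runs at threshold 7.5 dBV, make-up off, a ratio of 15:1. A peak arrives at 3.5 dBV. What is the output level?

3.5 dBV is 4 dB below the 7.5 dBV threshold, so no gain reduction is applied.
Output = input = 3.5 dBV.

3.5 dBV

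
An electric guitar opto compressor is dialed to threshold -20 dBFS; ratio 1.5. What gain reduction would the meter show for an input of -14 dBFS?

The signal is 6 dB above threshold.
At 1.5:1, output sits 6/1.5 = 4 dB above threshold.
So the signal is attenuated by 6 − 4 = 2 dB.

2 dB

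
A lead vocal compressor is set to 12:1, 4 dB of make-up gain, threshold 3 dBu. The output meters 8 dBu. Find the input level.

15 dBu

Remove make-up: 8 − 4 = 4 dBu.
That's 1 dB above the 3 dBu threshold.
Undo the ratio: input overshoot = 1 × 12 = 12 dB, giving input = 15 dBu.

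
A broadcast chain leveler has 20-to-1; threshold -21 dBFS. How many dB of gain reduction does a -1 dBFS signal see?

19 dB

-1 dBFS exceeds the threshold by 20 dB.
At 20:1, output sits 20/20 = 1 dB above threshold.
GR = overshoot in − overshoot out = 20 − 1 = 19 dB.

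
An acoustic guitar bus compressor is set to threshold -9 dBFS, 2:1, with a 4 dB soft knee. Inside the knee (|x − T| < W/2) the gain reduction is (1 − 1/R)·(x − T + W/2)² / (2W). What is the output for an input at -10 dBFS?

x − T + W/2 = -10 − (-9) + 2 = 1.
GR = (1 − 1/2) × 1² / 8 = 0.5 × 1 / 8 = 0.0625 dB.
Output = -10 − 0.0625 = -10.0625 dBFS.

-10.0625 dBFS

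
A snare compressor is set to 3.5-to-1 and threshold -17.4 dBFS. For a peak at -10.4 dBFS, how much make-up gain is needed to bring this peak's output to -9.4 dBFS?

Without make-up, output = threshold + overshoot/3.5 = -17.4 + 2 = -15.4 dBFS.
Gap to target: 6 dB.

6 dB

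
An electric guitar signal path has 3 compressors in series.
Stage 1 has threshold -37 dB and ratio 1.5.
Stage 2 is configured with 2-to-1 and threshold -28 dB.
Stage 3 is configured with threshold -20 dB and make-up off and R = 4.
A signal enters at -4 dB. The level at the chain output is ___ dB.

Stage 1: 33 dB above -37 dB, reduced 1.5:1 to 22 dB above → -15 dB.
Stage 2: overshoot 13 dB → 13/2 = 6.5 dB → -21.5 dB.
Stage 3: -21.5 dB ≤ -20 dB, so stage 3 doesn't engage; output -21.5 dB.

-21.5 dB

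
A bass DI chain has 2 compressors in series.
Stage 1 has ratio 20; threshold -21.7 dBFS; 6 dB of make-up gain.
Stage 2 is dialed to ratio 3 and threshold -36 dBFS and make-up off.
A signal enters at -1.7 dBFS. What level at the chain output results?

-28.9 dBFS

Stage 1: 20 dB above -21.7 dBFS, reduced 20:1 to 1 dB above → -20.7 dBFS; +6 dB make-up → -14.7 dBFS.
Stage 2: overshoot 21.3 dB → 21.3/3 = 7.1 dB → -28.9 dBFS.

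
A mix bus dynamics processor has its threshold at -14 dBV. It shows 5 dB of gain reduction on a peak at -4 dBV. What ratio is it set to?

2:1

Input overshoot = -4 − (-14) = 10 dB.
Output overshoot = 10 − 5 = 5 dB.
Ratio = input overshoot / output overshoot = 10 / 5 = 2.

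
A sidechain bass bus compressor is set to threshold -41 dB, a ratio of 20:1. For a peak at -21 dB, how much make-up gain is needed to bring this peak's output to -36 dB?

Without make-up, output = threshold + overshoot/20 = -41 + 1 = -40 dB.
Gap to target: 4 dB.

4 dB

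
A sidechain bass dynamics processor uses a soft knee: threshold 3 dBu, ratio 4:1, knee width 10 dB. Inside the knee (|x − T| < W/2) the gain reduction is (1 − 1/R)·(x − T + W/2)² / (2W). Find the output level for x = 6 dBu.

3.6 dBu

x − T + W/2 = 6 − 3 + 5 = 8.
GR = (1 − 1/4) × 8² / 20 = 0.75 × 64 / 20 = 2.4 dB.
Output = 6 − 2.4 = 3.6 dBu.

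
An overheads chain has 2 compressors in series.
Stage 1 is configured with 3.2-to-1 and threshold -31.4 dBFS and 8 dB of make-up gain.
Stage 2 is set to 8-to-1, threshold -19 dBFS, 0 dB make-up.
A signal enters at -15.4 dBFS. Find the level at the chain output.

-18.925 dBFS

Stage 1: 16 dB above -31.4 dBFS, reduced 3.2:1 to 5 dB above → -26.4 dBFS; +8 dB make-up → -18.4 dBFS.
Stage 2: overshoot 0.6 dB → 0.6/8 = 0.075 dB → -18.925 dBFS.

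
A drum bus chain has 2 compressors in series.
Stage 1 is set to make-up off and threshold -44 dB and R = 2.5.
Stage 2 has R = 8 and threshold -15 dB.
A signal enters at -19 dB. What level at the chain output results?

Stage 1: -19 dB is 25 dB over -44 dB; at 2.5:1 that becomes 10 dB over, giving -34 dB.
Stage 2: -34 dB is at or below the -15 dB threshold — no compression; output -34 dB.

-34 dB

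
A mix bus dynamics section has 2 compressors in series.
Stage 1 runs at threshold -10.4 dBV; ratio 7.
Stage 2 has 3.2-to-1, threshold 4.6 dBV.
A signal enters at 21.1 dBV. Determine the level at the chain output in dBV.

-5.9 dBV

Stage 1: overshoot 31.5 dB → 31.5/7 = 4.5 dB → -5.9 dBV.
Stage 2: -5.9 dBV ≤ 4.6 dBV, so stage 2 doesn't engage; output -5.9 dBV.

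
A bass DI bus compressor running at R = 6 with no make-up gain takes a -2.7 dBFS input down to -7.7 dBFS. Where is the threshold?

-8.7 dBFS

Let T be the threshold. Output overshoot = (input overshoot)/R, so -7.7 − T = (-2.7 − T)/6.
6·(-7.7 − T) = -2.7 − T → 5·T = -46.2 − (-2.7) = -43.5.
T = -43.5/5 = -8.7 dBFS.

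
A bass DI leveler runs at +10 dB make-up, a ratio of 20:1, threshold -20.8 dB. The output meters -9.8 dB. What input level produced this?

-0.8 dB

Before make-up, the level was -9.8 − 10 = -19.8 dB.
That's 1 dB above the -20.8 dB threshold.
Undo the ratio: input overshoot = 1 × 20 = 20 dB, giving input = -0.8 dB.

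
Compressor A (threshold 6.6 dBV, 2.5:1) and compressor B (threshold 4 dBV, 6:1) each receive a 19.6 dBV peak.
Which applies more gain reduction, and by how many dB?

A: GR = 13 − 13/2.5 = 7.8 dB.
B: GR = 15.6 − 15.6/6 = 13 dB.
B applies 5.2 dB more gain reduction.

B, by 5.2 dB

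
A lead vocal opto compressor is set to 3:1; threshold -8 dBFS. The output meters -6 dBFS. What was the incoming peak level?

-2 dBFS

That's 2 dB above the -8 dBFS threshold.
Undo the ratio: input overshoot = 2 × 3 = 6 dB, giving input = -2 dBFS.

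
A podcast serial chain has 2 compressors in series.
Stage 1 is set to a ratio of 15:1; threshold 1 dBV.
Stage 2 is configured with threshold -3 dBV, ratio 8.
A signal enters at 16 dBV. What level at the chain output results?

-2.375 dBV

Stage 1: 16 dBV is 15 dB over 1 dBV; at 15:1 that becomes 1 dB over, giving 2 dBV.
Stage 2: 5 dB above -3 dBV, reduced 8:1 to 0.625 dB above → -2.375 dBV.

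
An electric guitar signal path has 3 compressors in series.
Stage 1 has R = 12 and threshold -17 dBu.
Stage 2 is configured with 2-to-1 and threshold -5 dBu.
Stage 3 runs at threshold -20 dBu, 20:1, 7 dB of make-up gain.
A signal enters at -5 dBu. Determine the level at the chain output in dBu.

Stage 1: -5 dBu is 12 dB over -17 dBu; at 12:1 that becomes 1 dB over, giving -16 dBu.
Stage 2: -16 dBu ≤ -5 dBu, so stage 2 doesn't engage; output -16 dBu.
Stage 3: 4 dB above -20 dBu, reduced 20:1 to 0.2 dB above → -19.8 dBu; +7 dB make-up → -12.8 dBu.

-12.8 dBu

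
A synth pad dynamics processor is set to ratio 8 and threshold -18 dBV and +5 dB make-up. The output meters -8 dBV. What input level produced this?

22 dBV

Before make-up, the level was -8 − 5 = -13 dBV.
Post-compression overshoot = -13 − (-18) = 5 dB.
Input overshoot = R × output overshoot = 40 dB → input = -18 + 40 = 22 dBV.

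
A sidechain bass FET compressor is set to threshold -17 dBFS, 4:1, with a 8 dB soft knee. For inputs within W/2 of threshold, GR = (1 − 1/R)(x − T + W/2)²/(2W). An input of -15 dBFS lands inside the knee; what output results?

-16.6875 dBFS

x − T + W/2 = -15 − (-17) + 4 = 6.
GR = (1 − 1/4) × 6² / 16 = 0.75 × 36 / 16 = 1.6875 dB.
Output = -15 − 1.6875 = -16.6875 dBFS.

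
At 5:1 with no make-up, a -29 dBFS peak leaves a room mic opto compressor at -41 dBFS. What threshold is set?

Gain reduction = -29 − (-41) = 12 dB; output overshoot = GR / (R − 1) = 12 / 4 = 3 dB.
Threshold = output − output overshoot = -41 − 3 = -44 dBFS.

-44 dBFS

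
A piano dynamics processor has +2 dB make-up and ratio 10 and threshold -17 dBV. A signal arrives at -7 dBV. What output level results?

Overshoot: -7 − (-17) = 10 dB.
At 10:1 the overshoot is divided by 10, leaving 1 dB above threshold.
Output = -17 + 1 = -16 dBV; make-up adds 2 dB, giving -14 dBV.

-14 dBV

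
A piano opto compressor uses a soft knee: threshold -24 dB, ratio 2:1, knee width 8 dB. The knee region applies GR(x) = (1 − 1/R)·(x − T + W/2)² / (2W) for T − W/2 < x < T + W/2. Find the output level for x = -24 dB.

-24.5 dB

x − T + W/2 = -24 − (-24) + 4 = 4.
GR = (1 − 1/2) × 4² / 16 = 0.5 × 16 / 16 = 0.5 dB.
Output = -24 − 0.5 = -24.5 dB.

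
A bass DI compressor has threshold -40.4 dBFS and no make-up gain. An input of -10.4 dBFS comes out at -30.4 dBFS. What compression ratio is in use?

3:1

Input overshoot = -10.4 − (-40.4) = 30 dB; output overshoot = -30.4 − (-40.4) = 10 dB.
Ratio = 30 / 10 = 3.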